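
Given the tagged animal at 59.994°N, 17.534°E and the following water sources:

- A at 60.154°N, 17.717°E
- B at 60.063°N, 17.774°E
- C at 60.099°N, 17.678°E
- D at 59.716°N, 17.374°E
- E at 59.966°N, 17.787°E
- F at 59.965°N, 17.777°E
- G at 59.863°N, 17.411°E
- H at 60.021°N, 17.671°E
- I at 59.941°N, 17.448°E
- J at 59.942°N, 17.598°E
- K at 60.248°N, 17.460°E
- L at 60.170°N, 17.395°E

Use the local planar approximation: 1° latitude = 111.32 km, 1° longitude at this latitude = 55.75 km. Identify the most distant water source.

Distances from 59.994°N, 17.534°E:
A: √((0.160·111.32)² + (0.183·55.75)²) = √(317.23885 + 104.08591) = 20.526 km
B: √((0.069·111.32)² + (0.240·55.75)²) = √(58.99899 + 179.02440) = 15.428 km
C: √((0.105·111.32)² + (0.144·55.75)²) = √(136.62337 + 64.44878) = 14.180 km
D: √((-0.278·111.32)² + (-0.160·55.75)²) = √(957.71433 + 79.56640) = 32.207 km
E: √((-0.028·111.32)² + (0.253·55.75)²) = √(9.71544 + 198.94397) = 14.445 km
F: √((-0.029·111.32)² + (0.243·55.75)²) = √(10.42179 + 183.52798) = 13.927 km
G: √((-0.131·111.32)² + (-0.123·55.75)²) = √(212.66156 + 47.02188) = 16.115 km
H: √((0.027·111.32)² + (0.137·55.75)²) = √(9.03387 + 58.33523) = 8.208 km
I: √((-0.053·111.32)² + (-0.086·55.75)²) = √(34.80953 + 22.98723) = 7.602 km
J: √((-0.052·111.32)² + (0.064·55.75)²) = √(33.50835 + 12.73062) = 6.800 km
K: √((0.254·111.32)² + (-0.074·55.75)²) = √(799.49146 + 17.01975) = 28.575 km
L: √((0.176·111.32)² + (-0.139·55.75)²) = √(383.85900 + 60.05088) = 21.069 km
Maximum: D at 32.207 km.

D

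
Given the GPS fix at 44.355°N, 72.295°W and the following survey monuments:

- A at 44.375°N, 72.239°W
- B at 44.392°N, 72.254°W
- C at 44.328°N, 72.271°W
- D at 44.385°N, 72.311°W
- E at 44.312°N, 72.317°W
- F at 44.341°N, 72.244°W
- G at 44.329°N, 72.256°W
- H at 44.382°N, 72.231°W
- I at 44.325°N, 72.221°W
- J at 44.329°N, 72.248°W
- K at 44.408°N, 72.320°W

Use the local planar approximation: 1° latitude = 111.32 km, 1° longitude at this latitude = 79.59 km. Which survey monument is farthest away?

I

Distances from 44.355°N, 72.295°W:
A: √((0.020·111.32)² + (0.056·79.59)²) = √(4.95686 + 19.86521) = 4.982 km
B: √((0.037·111.32)² + (0.041·79.59)²) = √(16.96484 + 10.64841) = 5.255 km
C: √((-0.027·111.32)² + (0.024·79.59)²) = √(9.03387 + 3.64871) = 3.561 km
D: √((0.030·111.32)² + (-0.016·79.59)²) = √(11.15293 + 1.62165) = 3.574 km
E: √((-0.043·111.32)² + (-0.022·79.59)²) = √(22.91307 + 3.06593) = 5.097 km
F: √((-0.014·111.32)² + (0.051·79.59)²) = √(2.42886 + 16.47621) = 4.348 km
G: √((-0.026·111.32)² + (0.039·79.59)²) = √(8.37709 + 9.63488) = 4.244 km
H: √((0.027·111.32)² + (0.064·79.59)²) = √(9.03387 + 25.94639) = 5.914 km
I: √((-0.030·111.32)² + (0.074·79.59)²) = √(11.15293 + 34.68809) = 6.771 km
J: √((-0.026·111.32)² + (0.047·79.59)²) = √(8.37709 + 13.99306) = 4.730 km
K: √((0.053·111.32)² + (-0.025·79.59)²) = √(34.80953 + 3.95911) = 6.226 km
Maximum: I at 6.771 km.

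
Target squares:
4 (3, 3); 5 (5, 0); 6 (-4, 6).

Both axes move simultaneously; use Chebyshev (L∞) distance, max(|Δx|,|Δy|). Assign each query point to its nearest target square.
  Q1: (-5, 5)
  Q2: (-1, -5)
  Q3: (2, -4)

Q1→6; Q2→5; Q3→5

Q1 at (-5, 5):
  4: max(|8|, |-2|) = 8
  5: max(|10|, |-5|) = 10
  6: max(|1|, |1|) = 1
  → nearest: 6 (1)
Q2 at (-1, -5):
  4: max(|4|, |8|) = 8
  5: max(|6|, |5|) = 6
  6: max(|-3|, |11|) = 11
  → nearest: 5 (6)
Q3 at (2, -4):
  4: max(|1|, |7|) = 7
  5: max(|3|, |4|) = 4
  6: max(|-6|, |10|) = 10
  → nearest: 5 (4)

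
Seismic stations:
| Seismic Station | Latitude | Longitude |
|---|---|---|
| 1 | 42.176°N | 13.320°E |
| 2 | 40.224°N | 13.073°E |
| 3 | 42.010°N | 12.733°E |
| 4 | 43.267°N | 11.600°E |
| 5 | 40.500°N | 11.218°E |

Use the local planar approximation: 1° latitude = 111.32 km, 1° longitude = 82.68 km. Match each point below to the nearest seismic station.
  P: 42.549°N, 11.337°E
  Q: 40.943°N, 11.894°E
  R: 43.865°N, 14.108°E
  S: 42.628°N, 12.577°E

P→4; Q→5; R→1; S→3

P at 42.549°N, 11.337°E:
  1: 169.131 km
  2: 295.954 km
  3: 130.086 km
  4: 82.833 km
  5: 228.307 km
  → nearest: 4 (82.833 km)
Q at 40.943°N, 11.894°E:
  1: 180.943 km
  2: 126.129 km
  3: 137.551 km
  4: 259.847 km
  5: 74.537 km
  → nearest: 5 (74.537 km)
R at 43.865°N, 14.108°E:
  1: 198.988 km
  2: 414.251 km
  3: 235.724 km
  4: 217.785 km
  5: 444.313 km
  → nearest: 1 (198.988 km)
S at 42.628°N, 12.577°E:
  1: 79.408 km
  2: 270.737 km
  3: 69.994 km
  4: 107.634 km
  5: 262.186 km
  → nearest: 3 (69.994 km)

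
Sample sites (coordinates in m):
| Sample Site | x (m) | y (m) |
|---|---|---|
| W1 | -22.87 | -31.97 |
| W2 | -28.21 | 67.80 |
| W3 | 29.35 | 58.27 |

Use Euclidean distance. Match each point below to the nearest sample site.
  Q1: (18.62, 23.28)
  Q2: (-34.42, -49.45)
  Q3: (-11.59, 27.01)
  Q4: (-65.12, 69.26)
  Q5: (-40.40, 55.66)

Q1 at (18.62, 23.28):
  W1: 69.09 m
  W2: 64.61 m
  W3: 36.60 m
  → nearest: W3 (36.60 m)
Q2 at (-34.42, -49.45):
  W1: 20.95 m
  W2: 117.41 m
  W3: 125.18 m
  → nearest: W1 (20.95 m)
Q3 at (-11.59, 27.01):
  W1: 60.05 m
  W2: 44.05 m
  W3: 51.51 m
  → nearest: W2 (44.05 m)
Q4 at (-65.12, 69.26):
  W1: 109.69 m
  W2: 36.94 m
  W3: 95.11 m
  → nearest: W2 (36.94 m)
Q5 at (-40.40, 55.66):
  W1: 89.37 m
  W2: 17.20 m
  W3: 69.80 m
  → nearest: W2 (17.20 m)

Q1→W3; Q2→W1; Q3→W2; Q4→W2; Q5→W2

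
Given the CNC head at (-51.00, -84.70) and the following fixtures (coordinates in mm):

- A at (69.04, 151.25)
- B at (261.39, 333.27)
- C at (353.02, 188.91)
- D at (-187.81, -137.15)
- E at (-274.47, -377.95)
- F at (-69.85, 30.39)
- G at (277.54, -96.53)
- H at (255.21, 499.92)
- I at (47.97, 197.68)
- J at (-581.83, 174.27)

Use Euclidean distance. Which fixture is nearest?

F

Distances from (-51.00, -84.70):
A: √((120.04)² + (235.95)²) = √(14409.6016 + 55672.4025) = 264.73 mm
B: √((312.39)² + (417.97)²) = √(97587.5121 + 174698.9209) = 521.81 mm
C: √((404.02)² + (273.61)²) = √(163232.1604 + 74862.4321) = 487.95 mm
D: √((-136.81)² + (-52.45)²) = √(18716.9761 + 2751.0025) = 146.52 mm
E: √((-223.47)² + (-293.25)²) = √(49938.8409 + 85995.5625) = 368.69 mm
F: √((-18.85)² + (115.09)²) = √(355.3225 + 13245.7081) = 116.62 mm
G: √((328.54)² + (-11.83)²) = √(107938.5316 + 139.9489) = 328.75 mm
H: √((306.21)² + (584.62)²) = √(93764.5641 + 341780.5444) = 659.96 mm
I: √((98.97)² + (282.38)²) = √(9795.0609 + 79738.4644) = 299.22 mm
J: √((-530.83)² + (258.97)²) = √(281780.4889 + 67065.4609) = 590.63 mm
Minimum: F at 116.62 mm.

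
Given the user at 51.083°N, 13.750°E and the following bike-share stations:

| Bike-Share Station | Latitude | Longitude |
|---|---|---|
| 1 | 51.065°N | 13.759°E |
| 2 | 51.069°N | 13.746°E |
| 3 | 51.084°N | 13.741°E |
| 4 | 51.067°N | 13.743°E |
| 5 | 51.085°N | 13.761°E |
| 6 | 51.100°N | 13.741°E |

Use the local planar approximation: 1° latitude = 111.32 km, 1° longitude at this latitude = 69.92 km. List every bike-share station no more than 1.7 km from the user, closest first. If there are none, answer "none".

Distances from 51.083°N, 13.750°E:
1: 2.100 km
2: 1.583 km
3: 0.639 km
4: 1.847 km
5: 0.801 km
6: 1.994 km
Threshold 1.7 km: 3 (0.639 km), 5 (0.801 km), 2 (1.583 km) are within range.

3, 5, 2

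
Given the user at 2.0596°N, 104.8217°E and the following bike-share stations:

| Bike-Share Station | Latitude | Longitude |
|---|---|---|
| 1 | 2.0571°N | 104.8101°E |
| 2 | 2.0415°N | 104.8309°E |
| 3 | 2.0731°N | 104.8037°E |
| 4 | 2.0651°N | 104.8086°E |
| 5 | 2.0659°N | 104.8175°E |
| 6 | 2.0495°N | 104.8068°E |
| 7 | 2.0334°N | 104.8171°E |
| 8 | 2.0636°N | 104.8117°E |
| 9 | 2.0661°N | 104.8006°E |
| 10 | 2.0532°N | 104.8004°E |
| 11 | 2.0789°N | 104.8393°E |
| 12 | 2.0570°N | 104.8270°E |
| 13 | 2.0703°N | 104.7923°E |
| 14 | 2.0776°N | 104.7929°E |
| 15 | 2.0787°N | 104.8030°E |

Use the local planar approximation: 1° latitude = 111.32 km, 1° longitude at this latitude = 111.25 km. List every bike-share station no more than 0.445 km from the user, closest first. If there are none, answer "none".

Distances from 2.0596°N, 104.8217°E:
1: √((-0.0025·111.32)² + (-0.0116·111.25)²) = √(0.077451 + 1.665390) = 1.3202 km
2: √((-0.0181·111.32)² + (0.0092·111.25)²) = √(4.059790 + 1.047552) = 2.2599 km
3: √((0.0135·111.32)² + (-0.0180·111.25)²) = √(2.258468 + 4.010006) = 2.5037 km
4: √((0.0055·111.32)² + (-0.0131·111.25)²) = √(0.374862 + 2.123942) = 1.5808 km
5: √((0.0063·111.32)² + (-0.0042·111.25)²) = √(0.491844 + 0.218323) = 0.8427 km
6: √((-0.0101·111.32)² + (-0.0149·111.25)²) = √(1.264122 + 2.747721) = 2.0030 km
7: √((-0.0262·111.32)² + (-0.0046·111.25)²) = √(8.506462 + 0.261888) = 2.9611 km
8: √((0.0040·111.32)² + (-0.0100·111.25)²) = √(0.198274 + 1.237656) = 1.1983 km
9: √((0.0065·111.32)² + (-0.0211·111.25)²) = √(0.523568 + 5.510169) = 2.4564 km
10: √((-0.0064·111.32)² + (-0.0213·111.25)²) = √(0.507582 + 5.615123) = 2.4744 km
11: √((0.0193·111.32)² + (0.0176·111.25)²) = √(4.615949 + 3.833764) = 2.9068 km
12: √((-0.0026·111.32)² + (0.0053·111.25)²) = √(0.083771 + 0.347658) = 0.6568 km
13: √((0.0107·111.32)² + (-0.0294·111.25)²) = √(1.418776 + 10.697806) = 3.4809 km
14: √((0.0180·111.32)² + (-0.0288·111.25)²) = √(4.015054 + 10.265616) = 3.7790 km
15: √((0.0191·111.32)² + (-0.0187·111.25)²) = √(4.520777 + 4.327960) = 2.9747 km
Threshold 0.445 km: none within range.

none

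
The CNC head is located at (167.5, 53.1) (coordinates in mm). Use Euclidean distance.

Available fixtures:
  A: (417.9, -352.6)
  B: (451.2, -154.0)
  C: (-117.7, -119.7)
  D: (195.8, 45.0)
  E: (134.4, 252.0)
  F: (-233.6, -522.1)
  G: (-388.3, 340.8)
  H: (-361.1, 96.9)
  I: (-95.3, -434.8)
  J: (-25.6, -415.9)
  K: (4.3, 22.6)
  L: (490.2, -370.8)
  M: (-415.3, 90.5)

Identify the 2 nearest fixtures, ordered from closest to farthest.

Distances from (167.5, 53.1):
A: 476.8 mm
B: 351.2 mm
C: 333.5 mm
D: 29.4 mm
E: 201.6 mm
F: 701.2 mm
G: 625.8 mm
H: 530.4 mm
I: 554.2 mm
J: 507.2 mm
K: 166.0 mm
L: 532.8 mm
M: 584.0 mm
Sorted: D (29.4 mm) < K (166.0 mm) < E (201.6 mm) < C (333.5 mm) < …

D, K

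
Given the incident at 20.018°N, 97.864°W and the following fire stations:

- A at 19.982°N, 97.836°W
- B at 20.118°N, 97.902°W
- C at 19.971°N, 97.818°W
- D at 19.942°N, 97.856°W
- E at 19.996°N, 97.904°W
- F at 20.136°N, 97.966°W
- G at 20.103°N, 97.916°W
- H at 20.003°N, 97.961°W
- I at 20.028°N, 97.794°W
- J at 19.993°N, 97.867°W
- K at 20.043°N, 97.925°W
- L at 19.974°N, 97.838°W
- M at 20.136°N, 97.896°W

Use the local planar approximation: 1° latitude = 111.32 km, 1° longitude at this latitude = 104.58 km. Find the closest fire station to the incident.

J

Distances from 20.018°N, 97.864°W:
A: √((-0.036·111.32)² + (0.028·104.58)²) = √(16.06022 + 8.57459) = 4.963 km
B: √((0.100·111.32)² + (-0.038·104.58)²) = √(123.92142 + 15.79299) = 11.820 km
C: √((-0.047·111.32)² + (0.046·104.58)²) = √(27.37424 + 23.14264) = 7.108 km
D: √((-0.076·111.32)² + (0.008·104.58)²) = √(71.57701 + 0.69997) = 8.502 km
E: √((-0.022·111.32)² + (-0.040·104.58)²) = √(5.99780 + 17.49916) = 4.847 km
F: √((0.118·111.32)² + (-0.102·104.58)²) = √(172.54819 + 113.78830) = 16.921 km
G: √((0.085·111.32)² + (-0.052·104.58)²) = √(89.53323 + 29.57358) = 10.914 km
H: √((-0.015·111.32)² + (-0.097·104.58)²) = √(2.78823 + 102.90601) = 10.281 km
I: √((0.010·111.32)² + (0.070·104.58)²) = √(1.23921 + 53.59118) = 7.405 km
J: √((-0.025·111.32)² + (-0.003·104.58)²) = √(7.74509 + 0.09843) = 2.801 km
K: √((0.025·111.32)² + (-0.061·104.58)²) = √(7.74509 + 40.69649) = 6.960 km
L: √((-0.044·111.32)² + (0.026·104.58)²) = √(23.99119 + 7.39340) = 5.602 km
M: √((0.118·111.32)² + (-0.032·104.58)²) = √(172.54819 + 11.19946) = 13.555 km
Minimum: J at 2.801 km.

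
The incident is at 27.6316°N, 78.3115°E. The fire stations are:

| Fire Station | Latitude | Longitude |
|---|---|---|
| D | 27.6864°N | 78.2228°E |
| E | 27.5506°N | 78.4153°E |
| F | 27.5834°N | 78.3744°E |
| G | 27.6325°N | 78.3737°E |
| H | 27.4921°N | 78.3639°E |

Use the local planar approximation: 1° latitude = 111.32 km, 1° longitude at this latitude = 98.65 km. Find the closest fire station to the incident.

Distances from 27.6316°N, 78.3115°E:
D: 10.6668 km
E: 13.6440 km
F: 8.2032 km
G: 6.1368 km
H: 16.3669 km
Minimum: G at 6.1368 km.

G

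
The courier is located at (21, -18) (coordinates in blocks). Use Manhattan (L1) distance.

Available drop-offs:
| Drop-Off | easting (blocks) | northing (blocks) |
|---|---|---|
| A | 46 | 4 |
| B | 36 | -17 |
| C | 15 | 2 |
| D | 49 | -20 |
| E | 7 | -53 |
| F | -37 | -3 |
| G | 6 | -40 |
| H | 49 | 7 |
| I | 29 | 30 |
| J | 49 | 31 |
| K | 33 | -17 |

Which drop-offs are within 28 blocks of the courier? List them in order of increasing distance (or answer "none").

Distances from (21, -18):
A: |25| + |22| = 25 + 22 = 47 blocks
B: |15| + |1| = 15 + 1 = 16 blocks
C: |-6| + |20| = 6 + 20 = 26 blocks
D: |28| + |-2| = 28 + 2 = 30 blocks
E: |-14| + |-35| = 14 + 35 = 49 blocks
F: |-58| + |15| = 58 + 15 = 73 blocks
G: |-15| + |-22| = 15 + 22 = 37 blocks
H: |28| + |25| = 28 + 25 = 53 blocks
I: |8| + |48| = 8 + 48 = 56 blocks
J: |28| + |49| = 28 + 49 = 77 blocks
K: |12| + |1| = 12 + 1 = 13 blocks
Threshold 28 blocks: K (13 blocks), B (16 blocks), C (26 blocks) are within range.

K, B, C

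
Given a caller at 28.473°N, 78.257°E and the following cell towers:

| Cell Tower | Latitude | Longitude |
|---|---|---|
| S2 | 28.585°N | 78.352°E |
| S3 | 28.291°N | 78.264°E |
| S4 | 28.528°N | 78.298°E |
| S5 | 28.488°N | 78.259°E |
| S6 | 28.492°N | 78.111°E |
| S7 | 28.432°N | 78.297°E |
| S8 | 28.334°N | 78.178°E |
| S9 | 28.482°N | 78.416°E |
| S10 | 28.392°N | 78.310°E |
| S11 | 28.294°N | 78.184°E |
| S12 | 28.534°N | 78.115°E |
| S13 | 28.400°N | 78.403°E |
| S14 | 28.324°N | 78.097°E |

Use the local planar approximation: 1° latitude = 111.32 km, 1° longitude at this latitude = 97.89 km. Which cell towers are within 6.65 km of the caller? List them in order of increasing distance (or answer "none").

S5, S7

Distances from 28.473°N, 78.257°E:
S2: 15.554 km
S3: 20.272 km
S4: 7.321 km
S5: 1.681 km
S6: 14.448 km
S7: 6.014 km
S8: 17.298 km
S9: 15.597 km
S10: 10.403 km
S11: 21.169 km
S12: 15.470 km
S13: 16.441 km
S14: 22.813 km
Threshold 6.65 km: S5 (1.681 km), S7 (6.014 km) are within range.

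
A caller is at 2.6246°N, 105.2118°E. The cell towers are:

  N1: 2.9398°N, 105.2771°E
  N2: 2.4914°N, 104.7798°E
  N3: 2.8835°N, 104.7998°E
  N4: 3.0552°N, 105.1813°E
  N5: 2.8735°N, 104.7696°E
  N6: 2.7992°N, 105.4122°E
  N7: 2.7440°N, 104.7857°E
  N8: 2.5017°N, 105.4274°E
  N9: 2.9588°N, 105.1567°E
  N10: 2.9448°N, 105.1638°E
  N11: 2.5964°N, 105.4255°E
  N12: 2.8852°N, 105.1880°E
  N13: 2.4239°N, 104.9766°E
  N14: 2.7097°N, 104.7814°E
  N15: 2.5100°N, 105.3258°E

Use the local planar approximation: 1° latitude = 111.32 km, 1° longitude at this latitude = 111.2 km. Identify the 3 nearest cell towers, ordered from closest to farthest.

Distances from 2.6246°N, 105.2118°E:
N1: 35.8315 km
N2: 50.2748 km
N3: 54.1257 km
N4: 48.0542 km
N5: 56.4416 km
N6: 29.5698 km
N7: 49.2113 km
N8: 27.6037 km
N9: 37.7043 km
N10: 36.0421 km
N11: 23.9699 km
N12: 29.1305 km
N13: 34.3978 km
N14: 48.7890 km
N15: 17.9847 km
Sorted: N15 (17.9847 km) < N11 (23.9699 km) < N8 (27.6037 km) < N12 (29.1305 km) < N6 (29.5698 km) < …

N15, N11, N8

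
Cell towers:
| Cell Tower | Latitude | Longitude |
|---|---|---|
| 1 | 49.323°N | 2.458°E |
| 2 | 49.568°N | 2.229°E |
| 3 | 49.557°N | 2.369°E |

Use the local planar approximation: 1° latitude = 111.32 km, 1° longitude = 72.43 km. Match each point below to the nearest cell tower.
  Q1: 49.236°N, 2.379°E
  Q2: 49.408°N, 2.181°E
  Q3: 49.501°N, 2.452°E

Q1 at 49.236°N, 2.379°E:
  1: 11.249 km
  2: 38.522 km
  3: 35.741 km
  → nearest: 1 (11.249 km)
Q2 at 49.408°N, 2.181°E:
  1: 22.182 km
  2: 18.147 km
  3: 21.460 km
  → nearest: 2 (18.147 km)
Q3 at 49.501°N, 2.452°E:
  1: 19.820 km
  2: 17.791 km
  3: 8.660 km
  → nearest: 3 (8.660 km)

Q1→1; Q2→2; Q3→3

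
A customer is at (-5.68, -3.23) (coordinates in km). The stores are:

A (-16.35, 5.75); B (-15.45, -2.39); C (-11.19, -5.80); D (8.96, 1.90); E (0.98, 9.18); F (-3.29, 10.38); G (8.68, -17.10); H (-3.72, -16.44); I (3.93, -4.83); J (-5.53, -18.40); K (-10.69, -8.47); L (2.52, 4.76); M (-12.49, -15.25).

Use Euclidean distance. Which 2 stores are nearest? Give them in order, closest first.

C, K

Distances from (-5.68, -3.23):
A: √((-10.67)² + (8.98)²) = √(113.84890 + 80.64040) = 13.946 km
B: √((-9.77)² + (0.84)²) = √(95.45290 + 0.70560) = 9.806 km
C: √((-5.51)² + (-2.57)²) = √(30.36010 + 6.60490) = 6.080 km
D: √((14.64)² + (5.13)²) = √(214.32960 + 26.31690) = 15.513 km
E: √((6.66)² + (12.41)²) = √(44.35560 + 154.00810) = 14.084 km
F: √((2.39)² + (13.61)²) = √(5.71210 + 185.23210) = 13.818 km
G: √((14.36)² + (-13.87)²) = √(206.20960 + 192.37690) = 19.965 km
H: √((1.96)² + (-13.21)²) = √(3.84160 + 174.50410) = 13.355 km
I: √((9.61)² + (-1.60)²) = √(92.35210 + 2.56000) = 9.742 km
J: √((0.15)² + (-15.17)²) = √(0.02250 + 230.12890) = 15.171 km
K: √((-5.01)² + (-5.24)²) = √(25.10010 + 27.45760) = 7.250 km
L: √((8.20)² + (7.99)²) = √(67.24000 + 63.84010) = 11.449 km
M: √((-6.81)² + (-12.02)²) = √(46.37610 + 144.48040) = 13.815 km
Sorted: C (6.080 km) < K (7.250 km) < I (9.742 km) < B (9.806 km) < …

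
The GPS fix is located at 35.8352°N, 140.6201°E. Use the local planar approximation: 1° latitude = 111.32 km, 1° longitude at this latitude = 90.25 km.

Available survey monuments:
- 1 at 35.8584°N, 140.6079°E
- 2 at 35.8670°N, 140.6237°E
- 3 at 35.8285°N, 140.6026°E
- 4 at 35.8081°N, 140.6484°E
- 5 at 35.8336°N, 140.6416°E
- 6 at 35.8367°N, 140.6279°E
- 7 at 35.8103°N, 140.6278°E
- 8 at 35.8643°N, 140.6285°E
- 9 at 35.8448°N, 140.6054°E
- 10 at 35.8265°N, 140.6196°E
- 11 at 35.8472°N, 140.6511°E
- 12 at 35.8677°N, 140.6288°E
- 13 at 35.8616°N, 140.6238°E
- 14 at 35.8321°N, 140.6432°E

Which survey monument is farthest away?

Distances from 35.8352°N, 140.6201°E:
1: 2.8075 km
2: 3.5549 km
3: 1.7466 km
4: 3.9527 km
5: 1.9485 km
6: 0.7235 km
7: 2.8577 km
8: 3.3269 km
9: 1.7036 km
10: 0.9695 km
11: 3.1003 km
12: 3.7021 km
13: 2.9578 km
14: 2.1131 km
Maximum: 4 at 3.9527 km.

4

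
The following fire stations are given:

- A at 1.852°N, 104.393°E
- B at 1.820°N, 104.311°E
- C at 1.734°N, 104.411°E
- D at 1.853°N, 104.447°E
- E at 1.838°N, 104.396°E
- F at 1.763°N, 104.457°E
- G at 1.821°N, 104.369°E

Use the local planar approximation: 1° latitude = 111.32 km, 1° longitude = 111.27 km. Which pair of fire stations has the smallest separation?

A and E

Pairwise distances:
A–B: √((-0.032·111.32)² + (-0.082·111.27)²) = √(12.68955 + 83.24993) = 9.795 km
A–C: √((-0.118·111.32)² + (0.018·111.27)²) = √(172.54819 + 4.01145) = 13.288 km
A–D: √((0.001·111.32)² + (0.054·111.27)²) = √(0.01239 + 36.10303) = 6.010 km
A–E: √((-0.014·111.32)² + (0.003·111.27)²) = √(2.42886 + 0.11143) = 1.594 km
A–F: √((-0.089·111.32)² + (0.064·111.27)²) = √(98.15816 + 50.71263) = 12.201 km
A–G: √((-0.031·111.32)² + (-0.024·111.27)²) = √(11.90885 + 7.13146) = 4.364 km
B–C: √((-0.086·111.32)² + (0.100·111.27)²) = √(91.65229 + 123.81013) = 14.679 km
B–D: √((0.033·111.32)² + (0.136·111.27)²) = √(13.49504 + 228.99921) = 15.572 km
B–E: √((0.018·111.32)² + (0.085·111.27)²) = √(4.01505 + 89.45282) = 9.668 km
B–F: √((-0.057·111.32)² + (0.146·111.27)²) = √(40.26207 + 263.91367) = 17.441 km
B–G: √((0.001·111.32)² + (0.058·111.27)²) = √(0.01239 + 41.64973) = 6.455 km
C–D: √((0.119·111.32)² + (0.036·111.27)²) = √(175.48513 + 16.04579) = 13.839 km
C–E: √((0.104·111.32)² + (-0.015·111.27)²) = √(134.03341 + 2.78573) = 11.697 km
C–F: √((0.029·111.32)² + (0.046·111.27)²) = √(10.42179 + 26.19822) = 6.051 km
C–G: √((0.087·111.32)² + (-0.042·111.27)²) = √(93.79613 + 21.84011) = 10.753 km
D–E: √((-0.015·111.32)² + (-0.051·111.27)²) = √(2.78823 + 32.20301) = 5.915 km
D–F: √((-0.090·111.32)² + (0.010·111.27)²) = √(100.37635 + 1.23810) = 10.080 km
D–G: √((-0.032·111.32)² + (-0.078·111.27)²) = √(12.68955 + 75.32608) = 9.382 km
E–F: √((-0.075·111.32)² + (0.061·111.27)²) = √(69.70580 + 46.06975) = 10.760 km
E–G: √((-0.017·111.32)² + (-0.027·111.27)²) = √(3.58133 + 9.02576) = 3.551 km
F–G: √((0.058·111.32)² + (-0.088·111.27)²) = √(41.68717 + 95.87856) = 11.729 km
Closest pair: A–E at 1.594 km.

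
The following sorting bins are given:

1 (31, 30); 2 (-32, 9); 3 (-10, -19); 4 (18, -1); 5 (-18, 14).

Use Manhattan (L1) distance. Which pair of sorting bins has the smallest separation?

Pairwise distances:
2–5: 19
3–5: 41
1–4: 44
3–4: 46
2–3: 50
4–5: 51
2–4: 60
1–5: 65
1–2: 84
1–3: 90
Closest pair: 2–5 at 19.

2 and 5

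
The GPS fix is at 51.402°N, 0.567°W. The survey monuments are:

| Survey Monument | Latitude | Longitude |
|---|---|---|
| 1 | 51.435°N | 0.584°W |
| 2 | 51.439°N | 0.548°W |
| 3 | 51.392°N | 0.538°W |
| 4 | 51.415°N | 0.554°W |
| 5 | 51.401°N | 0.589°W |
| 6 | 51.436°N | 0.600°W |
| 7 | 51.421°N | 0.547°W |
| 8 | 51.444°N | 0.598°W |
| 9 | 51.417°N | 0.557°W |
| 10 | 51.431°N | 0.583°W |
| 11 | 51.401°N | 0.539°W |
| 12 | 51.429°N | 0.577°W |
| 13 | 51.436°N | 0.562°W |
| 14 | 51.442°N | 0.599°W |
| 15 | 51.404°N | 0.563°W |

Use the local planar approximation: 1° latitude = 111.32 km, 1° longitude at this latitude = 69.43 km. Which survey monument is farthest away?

8

Distances from 51.402°N, 0.567°W:
1: √((0.033·111.32)² + (-0.017·69.43)²) = √(13.49504 + 1.39313) = 3.859 km
2: √((0.037·111.32)² + (0.019·69.43)²) = √(16.96484 + 1.74021) = 4.325 km
3: √((-0.010·111.32)² + (0.029·69.43)²) = √(1.23921 + 4.05406) = 2.301 km
4: √((0.013·111.32)² + (0.013·69.43)²) = √(2.09427 + 0.81467) = 1.706 km
5: √((-0.001·111.32)² + (-0.022·69.43)²) = √(0.01239 + 2.33313) = 1.532 km
6: √((0.034·111.32)² + (-0.033·69.43)²) = √(14.32532 + 5.24955) = 4.424 km
7: √((0.019·111.32)² + (0.020·69.43)²) = √(4.47356 + 1.92821) = 2.530 km
8: √((0.042·111.32)² + (-0.031·69.43)²) = √(21.85974 + 4.63252) = 5.147 km
9: √((0.015·111.32)² + (0.010·69.43)²) = √(2.78823 + 0.48205) = 1.808 km
10: √((0.029·111.32)² + (-0.016·69.43)²) = √(10.42179 + 1.23405) = 3.414 km
11: √((-0.001·111.32)² + (0.028·69.43)²) = √(0.01239 + 3.77929) = 1.947 km
12: √((0.027·111.32)² + (-0.010·69.43)²) = √(9.03387 + 0.48205) = 3.085 km
13: √((0.034·111.32)² + (0.005·69.43)²) = √(14.32532 + 0.12051) = 3.801 km
14: √((0.040·111.32)² + (-0.032·69.43)²) = √(19.82743 + 4.93622) = 4.976 km
15: √((0.002·111.32)² + (0.004·69.43)²) = √(0.04957 + 0.07713) = 0.356 km
Maximum: 8 at 5.147 km.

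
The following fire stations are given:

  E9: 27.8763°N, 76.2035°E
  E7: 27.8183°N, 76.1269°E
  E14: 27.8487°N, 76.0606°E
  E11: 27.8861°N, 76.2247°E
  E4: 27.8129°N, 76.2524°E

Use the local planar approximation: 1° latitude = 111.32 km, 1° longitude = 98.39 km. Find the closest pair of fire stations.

E9 and E11

Pairwise distances:
E9–E7: 9.9241 km
E9–E14: 14.3917 km
E9–E11: 2.3539 km
E9–E4: 8.5416 km
E7–E14: 7.3488 km
E7–E11: 12.2294 km
E7–E4: 12.3626 km
E14–E11: 16.6739 km
E14–E4: 19.2874 km
E11–E4: 8.5923 km
Closest pair: E9–E11 at 2.3539 km.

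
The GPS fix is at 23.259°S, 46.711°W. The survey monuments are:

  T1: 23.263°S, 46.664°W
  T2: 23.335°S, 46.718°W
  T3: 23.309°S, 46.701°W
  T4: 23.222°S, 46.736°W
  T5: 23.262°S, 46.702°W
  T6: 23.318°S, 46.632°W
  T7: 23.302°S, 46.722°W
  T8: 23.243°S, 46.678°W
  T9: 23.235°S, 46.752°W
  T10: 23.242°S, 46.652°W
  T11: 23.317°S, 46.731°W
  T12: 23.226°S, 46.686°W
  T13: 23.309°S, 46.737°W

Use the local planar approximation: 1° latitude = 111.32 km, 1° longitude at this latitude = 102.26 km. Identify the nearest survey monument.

Distances from 23.259°S, 46.711°W:
T1: √((-0.004·111.32)² + (0.047·102.26)²) = √(0.19827 + 23.09975) = 4.827 km
T2: √((-0.076·111.32)² + (-0.007·102.26)²) = √(71.57701 + 0.51240) = 8.491 km
T3: √((-0.050·111.32)² + (0.010·102.26)²) = √(30.98036 + 1.04571) = 5.659 km
T4: √((0.037·111.32)² + (-0.025·102.26)²) = √(16.96484 + 6.53569) = 4.848 km
T5: √((-0.003·111.32)² + (0.009·102.26)²) = √(0.11153 + 0.84703) = 0.979 km
T6: √((-0.059·111.32)² + (0.079·102.26)²) = √(43.13705 + 65.26281) = 10.412 km
T7: √((-0.043·111.32)² + (-0.011·102.26)²) = √(22.91307 + 1.26531) = 4.917 km
T8: √((0.016·111.32)² + (0.033·102.26)²) = √(3.17239 + 11.38779) = 3.816 km
T9: √((0.024·111.32)² + (-0.041·102.26)²) = √(7.13787 + 17.57840) = 4.972 km
T10: √((0.017·111.32)² + (0.059·102.26)²) = √(3.58133 + 36.40119) = 6.323 km
T11: √((-0.058·111.32)² + (-0.020·102.26)²) = √(41.68717 + 4.18284) = 6.773 km
T12: √((0.033·111.32)² + (0.025·102.26)²) = √(13.49504 + 6.53569) = 4.476 km
T13: √((-0.050·111.32)² + (-0.026·102.26)²) = √(30.98036 + 7.06900) = 6.168 km
Minimum: T5 at 0.979 km.

T5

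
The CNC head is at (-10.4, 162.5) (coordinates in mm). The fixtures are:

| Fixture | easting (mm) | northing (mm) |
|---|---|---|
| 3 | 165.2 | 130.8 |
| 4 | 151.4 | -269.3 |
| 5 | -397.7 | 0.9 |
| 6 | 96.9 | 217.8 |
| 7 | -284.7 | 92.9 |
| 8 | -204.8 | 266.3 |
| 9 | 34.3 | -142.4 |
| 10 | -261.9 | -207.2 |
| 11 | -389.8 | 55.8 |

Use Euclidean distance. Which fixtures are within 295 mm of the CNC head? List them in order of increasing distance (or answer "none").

6, 3, 8, 7

Distances from (-10.4, 162.5):
3: √((175.6)² + (-31.7)²) = √(30835.360 + 1004.890) = 178.4 mm
4: √((161.8)² + (-431.8)²) = √(26179.240 + 186451.240) = 461.1 mm
5: √((-387.3)² + (-161.6)²) = √(150001.290 + 26114.560) = 419.7 mm
6: √((107.3)² + (55.3)²) = √(11513.290 + 3058.090) = 120.7 mm
7: √((-274.3)² + (-69.6)²) = √(75240.490 + 4844.160) = 283.0 mm
8: √((-194.4)² + (103.8)²) = √(37791.360 + 10774.440) = 220.4 mm
9: √((44.7)² + (-304.9)²) = √(1998.090 + 92964.010) = 308.2 mm
10: √((-251.5)² + (-369.7)²) = √(63252.250 + 136678.090) = 447.1 mm
11: √((-379.4)² + (-106.7)²) = √(143944.360 + 11384.890) = 394.1 mm
Threshold 295 mm: 6 (120.7 mm), 3 (178.4 mm), 8 (220.4 mm), 7 (283.0 mm) are within range.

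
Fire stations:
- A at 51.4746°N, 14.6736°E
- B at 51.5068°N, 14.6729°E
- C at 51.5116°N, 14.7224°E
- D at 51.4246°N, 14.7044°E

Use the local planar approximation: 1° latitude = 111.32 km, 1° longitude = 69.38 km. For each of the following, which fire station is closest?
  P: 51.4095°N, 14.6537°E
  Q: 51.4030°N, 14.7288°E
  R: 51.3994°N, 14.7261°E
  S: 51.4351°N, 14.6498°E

P at 51.4095°N, 14.6537°E:
  A: √((0.0651·111.32)² + (0.0199·69.38)²) = √(52.518023 + 1.906228) = 7.3773 km
  B: √((0.0973·111.32)² + (0.0192·69.38)²) = √(117.320006 + 1.774480) = 10.9130 km
  C: √((0.1021·111.32)² + (0.0687·69.38)²) = √(129.180773 + 22.718626) = 12.3247 km
  D: √((0.0151·111.32)² + (0.0507·69.38)²) = √(2.825532 + 12.373271) = 3.8986 km
  → nearest: D (3.8986 km)
Q at 51.4030°N, 14.7288°E:
  A: √((0.0716·111.32)² + (-0.0552·69.38)²) = √(63.529062 + 14.667184) = 8.8429 km
  B: √((0.1038·111.32)² + (-0.0559·69.38)²) = √(133.518395 + 15.041537) = 12.1885 km
  C: √((0.1086·111.32)² + (-0.0064·69.38)²) = √(146.152432 + 0.197164) = 12.0975 km
  D: √((0.0216·111.32)² + (-0.0244·69.38)²) = √(5.781678 + 2.865816) = 2.9407 km
  → nearest: D (2.9407 km)
R at 51.3994°N, 14.7261°E:
  A: √((0.0752·111.32)² + (-0.0525·69.38)²) = √(70.078061 + 13.267442) = 9.1294 km
  B: √((0.1074·111.32)² + (-0.0532·69.38)²) = √(142.940388 + 13.623599) = 12.5126 km
  C: √((0.1122·111.32)² + (-0.0037·69.38)²) = √(156.002698 + 0.065898) = 12.4927 km
  D: √((0.0252·111.32)² + (-0.0217·69.38)²) = √(7.869506 + 2.266669) = 3.1837 km
  → nearest: D (3.1837 km)
S at 51.4351°N, 14.6498°E:
  A: √((0.0395·111.32)² + (0.0238·69.38)²) = √(19.334840 + 2.726607) = 4.6970 km
  B: √((0.0717·111.32)² + (0.0231·69.38)²) = √(63.706641 + 2.568577) = 8.1410 km
  C: √((0.0765·111.32)² + (0.0726·69.38)²) = √(72.521915 + 25.371248) = 9.8941 km
  D: √((-0.0105·111.32)² + (0.0546·69.38)²) = √(1.366234 + 14.350065) = 3.9644 km
  → nearest: D (3.9644 km)

P→D; Q→D; R→D; S→D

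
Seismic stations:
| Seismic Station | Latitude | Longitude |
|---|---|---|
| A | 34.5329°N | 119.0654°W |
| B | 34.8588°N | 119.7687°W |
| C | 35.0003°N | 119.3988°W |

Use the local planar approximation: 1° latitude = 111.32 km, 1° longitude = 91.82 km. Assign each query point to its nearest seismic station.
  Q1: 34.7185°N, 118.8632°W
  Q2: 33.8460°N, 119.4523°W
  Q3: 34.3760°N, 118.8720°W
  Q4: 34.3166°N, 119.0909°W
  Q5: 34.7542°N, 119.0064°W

Q1 at 34.7185°N, 118.8632°W:
  A: 27.7772 km
  B: 84.5972 km
  C: 58.3321 km
  → nearest: A (27.7772 km)
Q2 at 33.8460°N, 119.4523°W:
  A: 84.3151 km
  B: 116.4278 km
  C: 128.5905 km
  → nearest: A (84.3151 km)
Q3 at 34.3760°N, 118.8720°W:
  A: 24.9081 km
  B: 98.3240 km
  C: 84.6733 km
  → nearest: A (24.9081 km)
Q4 at 34.3166°N, 119.0909°W:
  A: 24.1921 km
  B: 86.6967 km
  C: 81.1907 km
  → nearest: A (24.1921 km)
Q5 at 34.7542°N, 119.0064°W:
  A: 25.2237 km
  B: 70.9563 km
  C: 45.2626 km
  → nearest: A (25.2237 km)

Q1→A; Q2→A; Q3→A; Q4→A; Q5→A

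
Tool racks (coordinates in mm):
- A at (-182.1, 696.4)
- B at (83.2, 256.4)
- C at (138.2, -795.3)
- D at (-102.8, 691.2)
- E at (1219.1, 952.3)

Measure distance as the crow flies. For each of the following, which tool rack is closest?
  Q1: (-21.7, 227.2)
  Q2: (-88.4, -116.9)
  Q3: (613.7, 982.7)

Q1 at (-21.7, 227.2):
  A: 495.9 mm
  B: 108.9 mm
  C: 1034.9 mm
  D: 471.0 mm
  E: 1437.1 mm
  → nearest: B (108.9 mm)
Q2 at (-88.4, -116.9):
  A: 818.7 mm
  B: 410.9 mm
  C: 715.2 mm
  D: 808.2 mm
  E: 1689.0 mm
  → nearest: B (410.9 mm)
Q3 at (613.7, 982.7):
  A: 845.7 mm
  B: 899.4 mm
  C: 1840.5 mm
  D: 773.5 mm
  E: 606.2 mm
  → nearest: E (606.2 mm)

Q1→B; Q2→B; Q3→E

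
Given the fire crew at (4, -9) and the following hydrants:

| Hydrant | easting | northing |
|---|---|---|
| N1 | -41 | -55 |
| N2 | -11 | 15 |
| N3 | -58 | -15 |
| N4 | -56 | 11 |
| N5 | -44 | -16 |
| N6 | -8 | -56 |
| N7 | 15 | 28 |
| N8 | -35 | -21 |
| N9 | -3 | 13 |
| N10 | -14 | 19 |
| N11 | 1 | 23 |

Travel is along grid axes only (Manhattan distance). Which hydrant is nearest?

Distances from (4, -9):
N1: 91
N2: 39
N3: 68
N4: 80
N5: 55
N6: 59
N7: 48
N8: 51
N9: 29
N10: 46
N11: 35
Minimum: N9 at 29.

N9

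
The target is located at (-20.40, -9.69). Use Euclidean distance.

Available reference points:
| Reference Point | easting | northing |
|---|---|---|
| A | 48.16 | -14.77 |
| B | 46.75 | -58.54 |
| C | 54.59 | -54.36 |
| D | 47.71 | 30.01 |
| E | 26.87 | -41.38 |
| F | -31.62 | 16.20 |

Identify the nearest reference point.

Distances from (-20.40, -9.69):
A: 68.75
B: 83.04
C: 87.29
D: 78.84
E: 56.91
F: 28.22
Minimum: F at 28.22.

F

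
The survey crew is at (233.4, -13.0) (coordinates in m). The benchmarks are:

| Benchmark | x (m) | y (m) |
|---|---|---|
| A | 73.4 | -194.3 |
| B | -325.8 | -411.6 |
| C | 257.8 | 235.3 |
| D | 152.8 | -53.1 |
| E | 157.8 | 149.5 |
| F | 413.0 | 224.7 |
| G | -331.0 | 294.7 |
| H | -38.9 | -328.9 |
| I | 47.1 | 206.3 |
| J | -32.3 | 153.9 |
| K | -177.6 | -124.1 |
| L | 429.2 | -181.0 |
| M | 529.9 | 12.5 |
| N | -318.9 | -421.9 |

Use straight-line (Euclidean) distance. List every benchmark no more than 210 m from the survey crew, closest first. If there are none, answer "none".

D, E

Distances from (233.4, -13.0):
A: √((-160.0)² + (-181.3)²) = √(25600.000 + 32869.690) = 241.8 m
B: √((-559.2)² + (-398.6)²) = √(312704.640 + 158881.960) = 686.7 m
C: √((24.4)² + (248.3)²) = √(595.360 + 61652.890) = 249.5 m
D: √((-80.6)² + (-40.1)²) = √(6496.360 + 1608.010) = 90.0 m
E: √((-75.6)² + (162.5)²) = √(5715.360 + 26406.250) = 179.2 m
F: √((179.6)² + (237.7)²) = √(32256.160 + 56501.290) = 297.9 m
G: √((-564.4)² + (307.7)²) = √(318547.360 + 94679.290) = 642.8 m
H: √((-272.3)² + (-315.9)²) = √(74147.290 + 99792.810) = 417.1 m
I: √((-186.3)² + (219.3)²) = √(34707.690 + 48092.490) = 287.8 m
J: √((-265.7)² + (166.9)²) = √(70596.490 + 27855.610) = 313.8 m
K: √((-411.0)² + (-111.1)²) = √(168921.000 + 12343.210) = 425.8 m
L: √((195.8)² + (-168.0)²) = √(38337.640 + 28224.000) = 258.0 m
M: √((296.5)² + (25.5)²) = √(87912.250 + 650.250) = 297.6 m
N: √((-552.3)² + (-408.9)²) = √(305035.290 + 167199.210) = 687.2 m
Threshold 210 m: D (90.0 m), E (179.2 m) are within range.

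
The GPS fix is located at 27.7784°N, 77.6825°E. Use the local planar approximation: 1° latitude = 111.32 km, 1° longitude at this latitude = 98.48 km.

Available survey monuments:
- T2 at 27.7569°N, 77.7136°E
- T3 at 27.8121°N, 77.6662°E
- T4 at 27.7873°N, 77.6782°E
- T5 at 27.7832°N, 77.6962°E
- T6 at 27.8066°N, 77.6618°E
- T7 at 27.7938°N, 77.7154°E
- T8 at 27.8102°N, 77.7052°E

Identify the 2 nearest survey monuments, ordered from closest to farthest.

Distances from 27.7784°N, 77.6825°E:
T2: √((-0.0215·111.32)² + (0.0311·98.48)²) = √(5.728268 + 9.380303) = 3.8870 km
T3: √((0.0337·111.32)² + (-0.0163·98.48)²) = √(14.073632 + 2.576744) = 4.0805 km
T4: √((0.0089·111.32)² + (-0.0043·98.48)²) = √(0.981582 + 0.179322) = 1.0775 km
T5: √((0.0048·111.32)² + (0.0137·98.48)²) = √(0.285515 + 1.820276) = 1.4511 km
T6: √((0.0282·111.32)² + (-0.0207·98.48)²) = √(9.854727 + 4.155629) = 3.7430 km
T7: √((0.0154·111.32)² + (0.0329·98.48)²) = √(2.938920 + 10.497548) = 3.6656 km
T8: √((0.0318·111.32)² + (0.0227·98.48)²) = √(12.531430 + 4.997442) = 4.1867 km
Sorted: T4 (1.0775 km) < T5 (1.4511 km) < T7 (3.6656 km) < T6 (3.7430 km) < …

T4, T5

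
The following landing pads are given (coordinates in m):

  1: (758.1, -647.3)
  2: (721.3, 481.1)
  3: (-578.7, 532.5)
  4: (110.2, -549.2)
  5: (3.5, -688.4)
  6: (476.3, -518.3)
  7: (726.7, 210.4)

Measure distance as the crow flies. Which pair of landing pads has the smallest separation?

4 and 5

Pairwise distances:
1–2: √((-36.8)² + (1128.4)²) = √(1354.240 + 1273286.560) = 1129.0 m
1–3: √((-1336.8)² + (1179.8)²) = √(1787034.240 + 1391928.040) = 1783.0 m
1–4: √((-647.9)² + (98.1)²) = √(419774.410 + 9623.610) = 655.3 m
1–5: √((-754.6)² + (-41.1)²) = √(569421.160 + 1689.210) = 755.7 m
1–6: √((-281.8)² + (129.0)²) = √(79411.240 + 16641.000) = 309.9 m
1–7: √((-31.4)² + (857.7)²) = √(985.960 + 735649.290) = 858.3 m
2–3: √((-1300.0)² + (51.4)²) = √(1690000.000 + 2641.960) = 1301.0 m
2–4: √((-611.1)² + (-1030.3)²) = √(373443.210 + 1061518.090) = 1197.9 m
2–5: √((-717.8)² + (-1169.5)²) = √(515236.840 + 1367730.250) = 1372.2 m
2–6: √((-245.0)² + (-999.4)²) = √(60025.000 + 998800.360) = 1029.0 m
2–7: √((5.4)² + (-270.7)²) = √(29.160 + 73278.490) = 270.8 m
3–4: √((688.9)² + (-1081.7)²) = √(474583.210 + 1170074.890) = 1282.4 m
3–5: √((582.2)² + (-1220.9)²) = √(338956.840 + 1490596.810) = 1352.6 m
3–6: √((1055.0)² + (-1050.8)²) = √(1113025.000 + 1104180.640) = 1489.0 m
3–7: √((1305.4)² + (-322.1)²) = √(1704069.160 + 103748.410) = 1344.6 m
4–5: √((-106.7)² + (-139.2)²) = √(11384.890 + 19376.640) = 175.4 m
4–6: √((366.1)² + (30.9)²) = √(134029.210 + 954.810) = 367.4 m
4–7: √((616.5)² + (759.6)²) = √(380072.250 + 576992.160) = 978.3 m
5–6: √((472.8)² + (170.1)²) = √(223539.840 + 28934.010) = 502.5 m
5–7: √((723.2)² + (898.8)²) = √(523018.240 + 807841.440) = 1153.6 m
6–7: √((250.4)² + (728.7)²) = √(62700.160 + 531003.690) = 770.5 m
Closest pair: 4–5 at 175.4 m.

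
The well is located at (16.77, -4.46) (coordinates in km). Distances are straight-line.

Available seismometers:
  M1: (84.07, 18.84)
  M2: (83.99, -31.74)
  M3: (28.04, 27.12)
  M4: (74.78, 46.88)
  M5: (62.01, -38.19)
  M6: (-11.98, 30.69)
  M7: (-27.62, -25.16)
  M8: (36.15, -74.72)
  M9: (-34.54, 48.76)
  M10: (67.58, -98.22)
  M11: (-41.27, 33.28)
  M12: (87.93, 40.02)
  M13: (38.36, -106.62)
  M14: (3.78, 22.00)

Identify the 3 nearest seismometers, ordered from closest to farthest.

Distances from (16.77, -4.46):
M1: √((67.30)² + (23.30)²) = √(4529.2900 + 542.8900) = 71.22 km
M2: √((67.22)² + (-27.28)²) = √(4518.5284 + 744.1984) = 72.54 km
M3: √((11.27)² + (31.58)²) = √(127.0129 + 997.2964) = 33.53 km
M4: √((58.01)² + (51.34)²) = √(3365.1601 + 2635.7956) = 77.47 km
M5: √((45.24)² + (-33.73)²) = √(2046.6576 + 1137.7129) = 56.43 km
M6: √((-28.75)² + (35.15)²) = √(826.5625 + 1235.5225) = 45.41 km
M7: √((-44.39)² + (-20.70)²) = √(1970.4721 + 428.4900) = 48.98 km
M8: √((19.38)² + (-70.26)²) = √(375.5844 + 4936.4676) = 72.88 km
M9: √((-51.31)² + (53.22)²) = √(2632.7161 + 2832.3684) = 73.93 km
M10: √((50.81)² + (-93.76)²) = √(2581.6561 + 8790.9376) = 106.64 km
M11: √((-58.04)² + (37.74)²) = √(3368.6416 + 1424.3076) = 69.23 km
M12: √((71.16)² + (44.48)²) = √(5063.7456 + 1978.4704) = 83.92 km
M13: √((21.59)² + (-102.16)²) = √(466.1281 + 10436.6656) = 104.42 km
M14: √((-12.99)² + (26.46)²) = √(168.7401 + 700.1316) = 29.48 km
Sorted: M14 (29.48 km) < M3 (33.53 km) < M6 (45.41 km) < M7 (48.98 km) < M5 (56.43 km) < …

M14, M3, M6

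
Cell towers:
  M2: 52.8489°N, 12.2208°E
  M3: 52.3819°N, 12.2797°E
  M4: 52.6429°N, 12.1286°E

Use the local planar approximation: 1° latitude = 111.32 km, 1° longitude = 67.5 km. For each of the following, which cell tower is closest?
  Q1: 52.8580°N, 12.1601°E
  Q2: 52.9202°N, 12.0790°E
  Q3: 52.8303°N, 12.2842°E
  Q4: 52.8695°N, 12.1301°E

Q1 at 52.8580°N, 12.1601°E:
  M2: √((-0.0091·111.32)² + (0.0607·67.5)²) = √(1.026193 + 16.787458) = 4.2206 km
  M3: √((-0.4761·111.32)² + (0.1196·67.5)²) = √(2808.941912 + 65.173329) = 53.6108 km
  M4: √((-0.2151·111.32)² + (-0.0315·67.5)²) = √(573.359768 + 4.520939) = 24.0391 km
  → nearest: M2 (4.2206 km)
Q2 at 52.9202°N, 12.0790°E:
  M2: √((-0.0713·111.32)² + (0.1418·67.5)²) = √(62.997810 + 91.613612) = 12.4343 km
  M3: √((-0.5383·111.32)² + (0.2007·67.5)²) = √(3590.832564 + 183.527983) = 61.4358 km
  M4: √((-0.2773·111.32)² + (0.0496·67.5)²) = √(952.897384 + 11.209104) = 31.0501 km
  → nearest: M2 (12.4343 km)
Q3 at 52.8303°N, 12.2842°E:
  M2: √((0.0186·111.32)² + (-0.0634·67.5)²) = √(4.287186 + 18.314120) = 4.7541 km
  M3: √((-0.4484·111.32)² + (-0.0045·67.5)²) = √(2491.595875 + 0.092264) = 49.9168 km
  M4: √((-0.1874·111.32)² + (-0.1556·67.5)²) = √(435.196675 + 110.313009) = 23.3561 km
  → nearest: M2 (4.7541 km)
Q4 at 52.8695°N, 12.1301°E:
  M2: √((-0.0206·111.32)² + (0.0907·67.5)²) = √(5.258730 + 37.481945) = 6.5376 km
  M3: √((-0.4876·111.32)² + (0.1496·67.5)²) = √(2946.278450 + 101.969604) = 55.2109 km
  M4: √((-0.2266·111.32)² + (-0.0015·67.5)²) = √(636.306275 + 0.010252) = 25.2253 km
  → nearest: M2 (6.5376 km)

Q1→M2; Q2→M2; Q3→M2; Q4→M2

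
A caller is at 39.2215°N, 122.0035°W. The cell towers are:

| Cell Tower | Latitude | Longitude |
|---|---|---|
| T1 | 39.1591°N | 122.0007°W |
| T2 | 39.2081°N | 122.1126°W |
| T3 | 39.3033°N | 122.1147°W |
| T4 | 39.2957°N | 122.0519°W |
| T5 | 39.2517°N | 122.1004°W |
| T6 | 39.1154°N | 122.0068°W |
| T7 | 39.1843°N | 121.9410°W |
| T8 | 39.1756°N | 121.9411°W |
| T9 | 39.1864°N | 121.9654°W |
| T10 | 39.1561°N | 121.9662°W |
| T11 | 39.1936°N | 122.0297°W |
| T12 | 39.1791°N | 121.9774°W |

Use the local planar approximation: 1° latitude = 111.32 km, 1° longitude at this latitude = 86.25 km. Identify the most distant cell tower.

Distances from 39.2215°N, 122.0035°W:
T1: √((-0.0624·111.32)² + (0.0028·86.25)²) = √(48.252028 + 0.058322) = 6.9506 km
T2: √((-0.0134·111.32)² + (-0.1091·86.25)²) = √(2.225133 + 88.545748) = 9.5274 km
T3: √((0.0818·111.32)² + (-0.1112·86.25)²) = √(82.918799 + 91.987281) = 13.2252 km
T4: √((0.0742·111.32)² + (-0.0484·86.25)²) = √(68.226675 + 17.426450) = 9.2549 km
T5: √((0.0302·111.32)² + (-0.0969·86.25)²) = √(11.302130 + 69.849896) = 9.0084 km
T6: √((-0.1061·111.32)² + (-0.0033·86.25)²) = √(139.500949 + 0.081011) = 11.8145 km
T7: √((-0.0372·111.32)² + (0.0625·86.25)²) = √(17.148742 + 29.058838) = 6.7976 km
T8: √((-0.0459·111.32)² + (0.0624·86.25)²) = √(26.107890 + 28.965924) = 7.4212 km
T9: √((-0.0351·111.32)² + (0.0381·86.25)²) = √(15.267243 + 10.798618) = 5.1055 km
T10: √((-0.0654·111.32)² + (0.0373·86.25)²) = √(53.003176 + 10.349893) = 7.9595 km
T11: √((-0.0279·111.32)² + (-0.0262·86.25)²) = √(9.646168 + 5.106470) = 3.8409 km
T12: √((-0.0424·111.32)² + (0.0261·86.25)²) = √(22.278098 + 5.067564) = 5.2293 km
Maximum: T3 at 13.2252 km.

T3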